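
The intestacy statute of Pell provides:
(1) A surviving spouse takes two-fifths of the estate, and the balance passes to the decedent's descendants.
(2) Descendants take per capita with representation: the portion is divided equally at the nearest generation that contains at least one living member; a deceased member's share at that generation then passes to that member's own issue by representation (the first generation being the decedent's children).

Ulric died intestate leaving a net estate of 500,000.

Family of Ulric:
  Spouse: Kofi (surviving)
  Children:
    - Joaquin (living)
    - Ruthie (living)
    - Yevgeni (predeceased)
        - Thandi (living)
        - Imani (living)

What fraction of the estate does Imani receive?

Kofi takes two-fifths of 500,000 = 200,000. The remaining 300,000 passes to the descendants.
The descendants' portion (300,000) is divided into 3 shares of 100,000: Joaquin and Ruthie each take 100,000; Yevgeni's 100,000 share passes to Yevgeni's issue.
Yevgeni's share (100,000) is divided into 2 shares of 50,000: Thandi and Imani each take 50,000.

Imani receives 1/10 of the estate.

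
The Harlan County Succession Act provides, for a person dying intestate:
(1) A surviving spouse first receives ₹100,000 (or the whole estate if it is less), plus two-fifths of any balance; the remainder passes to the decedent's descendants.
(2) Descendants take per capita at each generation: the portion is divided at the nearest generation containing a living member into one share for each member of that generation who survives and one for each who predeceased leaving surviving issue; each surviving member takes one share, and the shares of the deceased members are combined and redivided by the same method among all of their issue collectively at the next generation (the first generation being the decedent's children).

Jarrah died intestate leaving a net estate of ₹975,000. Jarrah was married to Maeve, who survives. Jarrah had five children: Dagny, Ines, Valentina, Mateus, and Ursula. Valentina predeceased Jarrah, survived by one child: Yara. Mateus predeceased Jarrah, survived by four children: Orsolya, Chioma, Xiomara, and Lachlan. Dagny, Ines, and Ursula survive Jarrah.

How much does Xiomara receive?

Xiomara receives ₹42,000.

Maeve first takes ₹100,000, leaving a balance of ₹875,000. Maeve then takes two-fifths of the balance (₹350,000), for a total of ₹450,000. The remaining ₹525,000 passes to the descendants.
The descendants' portion (₹525,000) is divided at the children's generation into 5 shares of ₹105,000. Dagny, Ines, and Ursula each take ₹105,000. The 2 shares of the deceased (Valentina and Mateus) are combined into a pool of ₹210,000.
That pool (₹210,000) is divided at the grandchildren's generation equally among Yara, Orsolya, Chioma, Xiomara, and Lachlan: ₹42,000 each.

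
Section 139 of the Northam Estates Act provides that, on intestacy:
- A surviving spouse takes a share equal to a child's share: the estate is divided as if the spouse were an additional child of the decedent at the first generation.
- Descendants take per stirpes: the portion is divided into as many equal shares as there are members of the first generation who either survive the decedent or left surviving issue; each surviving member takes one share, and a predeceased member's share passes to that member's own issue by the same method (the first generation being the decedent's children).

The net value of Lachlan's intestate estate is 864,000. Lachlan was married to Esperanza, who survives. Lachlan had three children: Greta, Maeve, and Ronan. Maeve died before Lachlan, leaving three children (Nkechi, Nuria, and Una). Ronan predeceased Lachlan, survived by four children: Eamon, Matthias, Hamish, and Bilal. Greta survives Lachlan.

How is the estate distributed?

Esperanza: 216,000; Greta: 216,000; Nkechi: 72,000; Nuria: 72,000; Una: 72,000; Eamon: 54,000; Matthias: 54,000; Hamish: 54,000; Bilal: 54,000

The spouse counts as an additional share at the children's level, so there are 4 primary shares of 216,000. Esperanza takes one such share (216,000).
The children's combined portion (648,000) is divided into 3 shares of 216,000: Greta takes 216,000; Maeve's 216,000 share passes to Maeve's issue; Ronan's 216,000 share passes to Ronan's issue.
Maeve's share (216,000) is divided into 3 shares of 72,000: Nkechi, Nuria, and Una each take 72,000.
Ronan's share (216,000) is divided into 4 shares of 54,000: Eamon, Matthias, Hamish, and Bilal each take 54,000.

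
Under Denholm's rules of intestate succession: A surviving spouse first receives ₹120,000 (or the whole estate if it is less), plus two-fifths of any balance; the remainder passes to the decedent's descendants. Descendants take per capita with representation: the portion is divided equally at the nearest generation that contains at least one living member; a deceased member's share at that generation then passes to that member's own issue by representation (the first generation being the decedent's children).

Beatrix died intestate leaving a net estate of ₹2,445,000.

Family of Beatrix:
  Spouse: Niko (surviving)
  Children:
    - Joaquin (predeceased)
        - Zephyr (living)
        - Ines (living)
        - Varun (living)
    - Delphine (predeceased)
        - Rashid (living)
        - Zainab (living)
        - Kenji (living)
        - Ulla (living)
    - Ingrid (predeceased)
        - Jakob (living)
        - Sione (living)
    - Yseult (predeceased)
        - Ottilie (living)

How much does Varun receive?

Niko first takes ₹120,000, leaving a balance of ₹2,325,000. Niko then takes two-fifths of the balance (₹930,000), for a total of ₹1,050,000. The remaining ₹1,395,000 passes to the descendants.
No child survives, so the initial division is made at the grandchildren's generation.
The descendants' portion (₹1,395,000) is divided into 10 shares of ₹139,500: Zephyr, Ines, Varun, Rashid, Zainab, Kenji, Ulla, Jakob, Sione, and Ottilie each take ₹139,500.

Varun receives ₹139,500.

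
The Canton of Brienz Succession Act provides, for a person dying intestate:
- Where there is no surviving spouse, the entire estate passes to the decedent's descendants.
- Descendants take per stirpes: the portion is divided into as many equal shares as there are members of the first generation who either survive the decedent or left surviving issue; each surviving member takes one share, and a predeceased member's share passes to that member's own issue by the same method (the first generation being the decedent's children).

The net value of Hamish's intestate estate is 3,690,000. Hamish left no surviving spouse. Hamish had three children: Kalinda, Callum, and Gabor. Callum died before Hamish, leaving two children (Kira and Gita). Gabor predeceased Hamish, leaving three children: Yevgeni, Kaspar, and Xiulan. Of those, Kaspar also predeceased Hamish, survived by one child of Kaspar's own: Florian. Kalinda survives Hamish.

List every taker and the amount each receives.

Kalinda: 1,230,000; Kira: 615,000; Gita: 615,000; Yevgeni: 410,000; Florian: 410,000; Xiulan: 410,000

The entire 3,690,000 passes to the descendants.
That amount (3,690,000) is divided into 3 shares of 1,230,000: Kalinda takes 1,230,000; Callum's 1,230,000 share passes to Callum's issue; Gabor's 1,230,000 share passes to Gabor's issue.
Callum's share (1,230,000) is divided into 2 shares of 615,000: Kira and Gita each take 615,000.
Gabor's share (1,230,000) is divided into 3 shares of 410,000: Yevgeni and Xiulan each take 410,000; Kaspar's 410,000 share passes to Kaspar's issue.
Kaspar's share (410,000) passes entirely to Florian.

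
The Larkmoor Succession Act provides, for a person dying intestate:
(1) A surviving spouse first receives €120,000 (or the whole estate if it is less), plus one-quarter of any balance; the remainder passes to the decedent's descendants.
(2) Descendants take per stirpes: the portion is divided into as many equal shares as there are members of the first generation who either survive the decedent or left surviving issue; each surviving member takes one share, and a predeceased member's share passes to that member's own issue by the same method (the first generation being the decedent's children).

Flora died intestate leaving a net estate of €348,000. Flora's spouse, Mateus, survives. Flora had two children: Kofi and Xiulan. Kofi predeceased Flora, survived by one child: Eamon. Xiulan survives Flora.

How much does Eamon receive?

Mateus first takes €120,000, leaving a balance of €228,000. Mateus then takes one-quarter of the balance (€57,000), for a total of €177,000. The remaining €171,000 passes to the descendants.
The descendants' portion (€171,000) is divided into 2 shares of €85,500: Xiulan takes €85,500; Kofi's €85,500 share passes to Kofi's issue.
Kofi's share (€85,500) passes entirely to Eamon.

Eamon receives €85,500.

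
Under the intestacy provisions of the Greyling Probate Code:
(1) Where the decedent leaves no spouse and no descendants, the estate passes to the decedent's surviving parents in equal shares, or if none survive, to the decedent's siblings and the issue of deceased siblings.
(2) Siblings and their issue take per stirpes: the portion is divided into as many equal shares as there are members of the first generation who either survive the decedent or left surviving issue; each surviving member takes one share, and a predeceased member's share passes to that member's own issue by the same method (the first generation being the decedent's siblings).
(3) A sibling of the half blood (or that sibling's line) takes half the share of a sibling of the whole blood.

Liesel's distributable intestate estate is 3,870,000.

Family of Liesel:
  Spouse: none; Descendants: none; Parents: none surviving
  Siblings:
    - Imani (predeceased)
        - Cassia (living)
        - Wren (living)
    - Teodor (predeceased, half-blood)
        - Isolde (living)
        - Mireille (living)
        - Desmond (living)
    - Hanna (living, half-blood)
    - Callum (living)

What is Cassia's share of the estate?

The entire 3,870,000 passes to the siblings and their issue.
Counting each half-blood sibling's line as half a unit, there are 3 units in 3,870,000, so one unit is 1,290,000. Whole-blood lines (Imani and Callum) take 1,290,000 each; half-blood lines (Teodor and Hanna) take 645,000 each.
Imani's share (1,290,000) is divided into 2 shares of 645,000: Cassia and Wren each take 645,000.
Teodor's share (645,000) is divided into 3 shares of 215,000: Isolde, Mireille, and Desmond each take 215,000.

Cassia receives 645,000.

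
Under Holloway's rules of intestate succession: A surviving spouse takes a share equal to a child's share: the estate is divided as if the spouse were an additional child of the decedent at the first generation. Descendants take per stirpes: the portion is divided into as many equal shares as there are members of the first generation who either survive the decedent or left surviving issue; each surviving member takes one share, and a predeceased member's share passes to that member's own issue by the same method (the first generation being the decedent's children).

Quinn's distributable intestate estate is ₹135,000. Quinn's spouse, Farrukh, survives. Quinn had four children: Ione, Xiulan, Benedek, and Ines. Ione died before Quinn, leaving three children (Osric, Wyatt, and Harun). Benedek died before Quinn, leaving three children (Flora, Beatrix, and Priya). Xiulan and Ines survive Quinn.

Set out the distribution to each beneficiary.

Farrukh: ₹27,000; Osric: ₹9,000; Wyatt: ₹9,000; Harun: ₹9,000; Xiulan: ₹27,000; Flora: ₹9,000; Beatrix: ₹9,000; Priya: ₹9,000; Ines: ₹27,000

The spouse counts as an additional share at the children's level, so there are 5 primary shares of ₹27,000. Farrukh takes one such share (₹27,000).
The children's combined portion (₹108,000) is divided into 4 shares of ₹27,000: Xiulan and Ines each take ₹27,000; Ione's ₹27,000 share passes to Ione's issue; Benedek's ₹27,000 share passes to Benedek's issue.
Ione's share (₹27,000) is divided into 3 shares of ₹9,000: Osric, Wyatt, and Harun each take ₹9,000.
Benedek's share (₹27,000) is divided into 3 shares of ₹9,000: Flora, Beatrix, and Priya each take ₹9,000.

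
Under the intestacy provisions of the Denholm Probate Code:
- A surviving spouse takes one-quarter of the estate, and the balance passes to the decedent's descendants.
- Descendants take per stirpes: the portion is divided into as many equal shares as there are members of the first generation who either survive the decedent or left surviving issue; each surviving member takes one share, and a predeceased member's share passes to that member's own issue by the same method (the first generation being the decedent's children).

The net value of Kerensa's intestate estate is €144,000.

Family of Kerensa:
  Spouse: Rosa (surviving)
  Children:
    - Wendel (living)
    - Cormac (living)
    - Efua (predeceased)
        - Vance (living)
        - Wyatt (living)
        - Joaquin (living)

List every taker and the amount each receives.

Rosa: €36,000; Wendel: €36,000; Cormac: €36,000; Vance: €12,000; Wyatt: €12,000; Joaquin: €12,000

Rosa takes one-quarter of €144,000 = €36,000. The remaining €108,000 passes to the descendants.
The descendants' portion (€108,000) is divided into 3 shares of €36,000: Wendel and Cormac each take €36,000; Efua's €36,000 share passes to Efua's issue.
Efua's share (€36,000) is divided into 3 shares of €12,000: Vance, Wyatt, and Joaquin each take €12,000.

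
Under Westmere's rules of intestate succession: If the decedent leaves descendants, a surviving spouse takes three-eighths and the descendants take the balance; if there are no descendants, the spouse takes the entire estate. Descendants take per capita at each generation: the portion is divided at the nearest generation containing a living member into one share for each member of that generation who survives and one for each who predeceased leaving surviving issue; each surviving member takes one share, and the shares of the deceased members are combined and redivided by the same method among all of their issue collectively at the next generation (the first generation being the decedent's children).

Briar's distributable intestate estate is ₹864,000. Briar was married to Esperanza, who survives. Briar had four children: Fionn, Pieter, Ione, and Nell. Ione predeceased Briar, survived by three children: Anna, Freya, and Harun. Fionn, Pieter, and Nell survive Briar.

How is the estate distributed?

Esperanza: ₹324,000; Fionn: ₹135,000; Pieter: ₹135,000; Anna: ₹45,000; Freya: ₹45,000; Harun: ₹45,000; Nell: ₹135,000

Esperanza takes three-eighths of ₹864,000 = ₹324,000. The remaining ₹540,000 passes to the descendants.
The descendants' portion (₹540,000) is divided at the children's generation into 4 shares of ₹135,000. Fionn, Pieter, and Nell each take ₹135,000. The remaining share for the deceased Ione (₹135,000) is carried to the next generation.
That pool (₹135,000) is divided at the grandchildren's generation equally among Anna, Freya, and Harun: ₹45,000 each.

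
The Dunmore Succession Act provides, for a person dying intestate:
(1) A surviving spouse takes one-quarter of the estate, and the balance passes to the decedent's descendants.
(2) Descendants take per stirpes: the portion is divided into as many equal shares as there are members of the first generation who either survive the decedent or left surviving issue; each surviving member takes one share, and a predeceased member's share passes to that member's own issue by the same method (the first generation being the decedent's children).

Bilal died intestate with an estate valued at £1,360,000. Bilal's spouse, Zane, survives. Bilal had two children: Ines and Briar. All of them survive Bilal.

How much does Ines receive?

Ines receives £510,000.

Zane takes one-quarter of £1,360,000 = £340,000. The remaining £1,020,000 passes to the descendants.
The descendants' portion (£1,020,000) is divided into 2 shares of £510,000: Ines and Briar each take £510,000.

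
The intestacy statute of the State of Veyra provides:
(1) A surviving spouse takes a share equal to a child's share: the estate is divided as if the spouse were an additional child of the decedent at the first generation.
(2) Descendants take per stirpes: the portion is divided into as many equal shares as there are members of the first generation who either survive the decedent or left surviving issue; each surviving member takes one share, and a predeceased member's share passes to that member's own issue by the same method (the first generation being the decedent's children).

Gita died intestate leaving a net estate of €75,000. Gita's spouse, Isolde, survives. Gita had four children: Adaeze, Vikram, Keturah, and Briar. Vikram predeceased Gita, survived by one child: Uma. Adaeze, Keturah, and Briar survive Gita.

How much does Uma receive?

The spouse counts as an additional share at the children's level, so there are 5 primary shares of €15,000. Isolde takes one such share (€15,000).
The children's combined portion (€60,000) is divided into 4 shares of €15,000: Adaeze, Keturah, and Briar each take €15,000; Vikram's €15,000 share passes to Vikram's issue.
Vikram's share (€15,000) passes entirely to Uma.

Uma receives €15,000.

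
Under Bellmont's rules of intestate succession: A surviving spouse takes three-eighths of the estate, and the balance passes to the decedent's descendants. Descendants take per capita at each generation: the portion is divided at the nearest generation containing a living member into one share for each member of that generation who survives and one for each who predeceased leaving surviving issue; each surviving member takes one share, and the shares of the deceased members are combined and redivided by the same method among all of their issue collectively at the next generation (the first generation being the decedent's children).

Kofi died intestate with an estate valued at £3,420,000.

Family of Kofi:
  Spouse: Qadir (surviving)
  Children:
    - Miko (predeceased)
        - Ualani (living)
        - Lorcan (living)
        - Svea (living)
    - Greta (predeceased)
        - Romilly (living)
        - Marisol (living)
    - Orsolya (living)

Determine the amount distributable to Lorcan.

Qadir takes three-eighths of £3,420,000 = £1,282,500. The remaining £2,137,500 passes to the descendants.
The descendants' portion (£2,137,500) is divided at the children's generation into 3 shares of £712,500. Orsolya takes £712,500. The 2 shares of the deceased (Miko and Greta) are combined into a pool of £1,425,000.
That pool (£1,425,000) is divided at the grandchildren's generation equally among Ualani, Lorcan, Svea, Romilly, and Marisol: £285,000 each.

Lorcan receives £285,000.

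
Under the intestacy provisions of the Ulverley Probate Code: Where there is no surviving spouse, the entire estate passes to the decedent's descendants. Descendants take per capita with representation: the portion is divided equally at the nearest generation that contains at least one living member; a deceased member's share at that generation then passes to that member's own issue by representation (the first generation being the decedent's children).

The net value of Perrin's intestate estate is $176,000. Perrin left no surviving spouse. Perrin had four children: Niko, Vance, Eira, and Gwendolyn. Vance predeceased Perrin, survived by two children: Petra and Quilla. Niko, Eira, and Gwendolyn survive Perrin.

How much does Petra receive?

The entire $176,000 passes to the descendants.
That amount ($176,000) is divided into 4 shares of $44,000: Niko, Eira, and Gwendolyn each take $44,000; Vance's $44,000 share passes to Vance's issue.
Vance's share ($44,000) is divided into 2 shares of $22,000: Petra and Quilla each take $22,000.

Petra receives $22,000.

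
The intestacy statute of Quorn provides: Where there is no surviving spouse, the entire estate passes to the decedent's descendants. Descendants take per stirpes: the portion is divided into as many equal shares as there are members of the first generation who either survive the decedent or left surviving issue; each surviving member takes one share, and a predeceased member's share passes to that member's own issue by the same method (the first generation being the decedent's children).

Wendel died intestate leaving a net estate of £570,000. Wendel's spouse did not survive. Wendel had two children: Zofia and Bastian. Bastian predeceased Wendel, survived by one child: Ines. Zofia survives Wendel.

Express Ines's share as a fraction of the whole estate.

The entire £570,000 passes to the descendants.
That amount (£570,000) is divided into 2 shares of £285,000: Zofia takes £285,000; Bastian's £285,000 share passes to Bastian's issue.
Bastian's share (£285,000) passes entirely to Ines.

Ines receives 1/2 of the estate.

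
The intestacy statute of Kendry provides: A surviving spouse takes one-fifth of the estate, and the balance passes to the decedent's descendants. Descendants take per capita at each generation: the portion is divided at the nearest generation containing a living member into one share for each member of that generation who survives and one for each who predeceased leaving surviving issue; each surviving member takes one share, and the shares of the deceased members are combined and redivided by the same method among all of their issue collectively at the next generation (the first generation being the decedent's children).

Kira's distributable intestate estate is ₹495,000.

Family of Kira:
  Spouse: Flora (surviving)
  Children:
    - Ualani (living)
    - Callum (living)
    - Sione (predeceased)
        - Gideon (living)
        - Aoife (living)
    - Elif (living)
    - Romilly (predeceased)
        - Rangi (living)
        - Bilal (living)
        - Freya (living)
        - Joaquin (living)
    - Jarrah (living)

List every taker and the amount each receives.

Flora: ₹99,000; Ualani: ₹66,000; Callum: ₹66,000; Gideon: ₹22,000; Aoife: ₹22,000; Elif: ₹66,000; Rangi: ₹22,000; Bilal: ₹22,000; Freya: ₹22,000; Joaquin: ₹22,000; Jarrah: ₹66,000

Flora takes one-fifth of ₹495,000 = ₹99,000. The remaining ₹396,000 passes to the descendants.
The descendants' portion (₹396,000) is divided at the children's generation into 6 shares of ₹66,000. Ualani, Callum, Elif, and Jarrah each take ₹66,000. The 2 shares of the deceased (Sione and Romilly) are combined into a pool of ₹132,000.
That pool (₹132,000) is divided at the grandchildren's generation equally among Gideon, Aoife, Rangi, Bilal, Freya, and Joaquin: ₹22,000 each.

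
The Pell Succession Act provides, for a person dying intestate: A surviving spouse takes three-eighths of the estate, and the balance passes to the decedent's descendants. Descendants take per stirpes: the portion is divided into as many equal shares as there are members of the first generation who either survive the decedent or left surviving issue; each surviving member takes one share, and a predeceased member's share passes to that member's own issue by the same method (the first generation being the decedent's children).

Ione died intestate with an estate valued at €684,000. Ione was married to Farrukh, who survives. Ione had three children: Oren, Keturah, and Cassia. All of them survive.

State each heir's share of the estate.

Farrukh: €256,500; Oren: €142,500; Keturah: €142,500; Cassia: €142,500

Farrukh takes three-eighths of €684,000 = €256,500. The remaining €427,500 passes to the descendants.
The descendants' portion (€427,500) is divided into 3 shares of €142,500: Oren, Keturah, and Cassia each take €142,500.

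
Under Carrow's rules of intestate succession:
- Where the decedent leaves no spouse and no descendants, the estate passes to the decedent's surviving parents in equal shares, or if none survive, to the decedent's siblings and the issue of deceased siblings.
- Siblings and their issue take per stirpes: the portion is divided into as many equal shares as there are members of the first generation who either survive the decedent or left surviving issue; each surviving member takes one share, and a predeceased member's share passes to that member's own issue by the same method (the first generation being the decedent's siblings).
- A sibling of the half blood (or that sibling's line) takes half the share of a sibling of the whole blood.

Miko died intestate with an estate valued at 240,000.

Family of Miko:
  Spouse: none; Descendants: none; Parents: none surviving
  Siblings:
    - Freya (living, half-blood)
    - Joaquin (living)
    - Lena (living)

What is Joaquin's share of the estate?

The entire 240,000 passes to the siblings and their issue.
Counting each half-blood sibling's line as half a unit, there are 5/2 units in 240,000, so one unit is 96,000. Whole-blood lines (Joaquin and Lena) take 96,000 each; half-blood lines (Freya) take 48,000 each.

Joaquin receives 96,000.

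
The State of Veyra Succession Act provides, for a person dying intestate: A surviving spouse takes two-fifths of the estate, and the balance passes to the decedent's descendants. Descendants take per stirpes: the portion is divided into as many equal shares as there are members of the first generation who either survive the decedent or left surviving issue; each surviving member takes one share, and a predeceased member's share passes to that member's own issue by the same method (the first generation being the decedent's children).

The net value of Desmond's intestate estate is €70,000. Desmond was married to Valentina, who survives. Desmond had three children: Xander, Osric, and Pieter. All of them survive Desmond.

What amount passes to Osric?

Osric receives €14,000.

Valentina takes two-fifths of €70,000 = €28,000. The remaining €42,000 passes to the descendants.
The descendants' portion (€42,000) is divided into 3 shares of €14,000: Xander, Osric, and Pieter each take €14,000.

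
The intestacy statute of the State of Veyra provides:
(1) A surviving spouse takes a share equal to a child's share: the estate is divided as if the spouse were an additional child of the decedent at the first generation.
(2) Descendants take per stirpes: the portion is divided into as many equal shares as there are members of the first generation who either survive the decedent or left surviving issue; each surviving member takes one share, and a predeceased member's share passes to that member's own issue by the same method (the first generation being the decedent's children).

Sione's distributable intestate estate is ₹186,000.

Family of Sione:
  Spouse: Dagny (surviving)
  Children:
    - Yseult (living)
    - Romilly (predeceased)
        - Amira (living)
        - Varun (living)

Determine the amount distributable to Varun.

The spouse counts as an additional share at the children's level, so there are 3 primary shares of ₹62,000. Dagny takes one such share (₹62,000).
The children's combined portion (₹124,000) is divided into 2 shares of ₹62,000: Yseult takes ₹62,000; Romilly's ₹62,000 share passes to Romilly's issue.
Romilly's share (₹62,000) is divided into 2 shares of ₹31,000: Amira and Varun each take ₹31,000.

Varun receives ₹31,000.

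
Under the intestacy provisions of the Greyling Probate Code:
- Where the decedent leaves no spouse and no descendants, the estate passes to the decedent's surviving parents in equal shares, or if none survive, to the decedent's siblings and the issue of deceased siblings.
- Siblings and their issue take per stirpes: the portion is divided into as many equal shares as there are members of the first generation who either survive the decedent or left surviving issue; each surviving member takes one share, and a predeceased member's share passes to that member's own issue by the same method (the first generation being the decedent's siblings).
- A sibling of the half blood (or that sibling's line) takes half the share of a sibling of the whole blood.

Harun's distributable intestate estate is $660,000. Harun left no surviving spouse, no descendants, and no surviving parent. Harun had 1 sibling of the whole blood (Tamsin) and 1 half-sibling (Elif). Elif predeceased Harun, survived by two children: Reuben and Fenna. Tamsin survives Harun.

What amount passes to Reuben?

The entire $660,000 passes to the siblings and their issue.
Counting each half-blood sibling's line as half a unit, there are 3/2 units in $660,000, so one unit is $440,000. Whole-blood lines (Tamsin) take $440,000 each; half-blood lines (Elif) take $220,000 each.
Elif's share ($220,000) is divided into 2 shares of $110,000: Reuben and Fenna each take $110,000.

Reuben receives $110,000.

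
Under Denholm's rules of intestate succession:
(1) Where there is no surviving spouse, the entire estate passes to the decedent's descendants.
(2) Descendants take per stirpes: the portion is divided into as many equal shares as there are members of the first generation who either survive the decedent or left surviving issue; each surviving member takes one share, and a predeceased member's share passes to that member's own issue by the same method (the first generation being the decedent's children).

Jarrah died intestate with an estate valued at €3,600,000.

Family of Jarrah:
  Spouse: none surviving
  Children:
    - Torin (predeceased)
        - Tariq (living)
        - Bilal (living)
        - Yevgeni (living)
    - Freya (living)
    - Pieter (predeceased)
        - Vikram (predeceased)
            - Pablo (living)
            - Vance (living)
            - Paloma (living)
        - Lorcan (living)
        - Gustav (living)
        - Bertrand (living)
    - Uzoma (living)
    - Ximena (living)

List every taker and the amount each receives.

Tariq: €240,000; Bilal: €240,000; Yevgeni: €240,000; Freya: €720,000; Pablo: €60,000; Vance: €60,000; Paloma: €60,000; Lorcan: €180,000; Gustav: €180,000; Bertrand: €180,000; Uzoma: €720,000; Ximena: €720,000

The entire €3,600,000 passes to the descendants.
That amount (€3,600,000) is divided into 5 shares of €720,000: Freya, Uzoma, and Ximena each take €720,000; Torin's €720,000 share passes to Torin's issue; Pieter's €720,000 share passes to Pieter's issue.
Torin's share (€720,000) is divided into 3 shares of €240,000: Tariq, Bilal, and Yevgeni each take €240,000.
Pieter's share (€720,000) is divided into 4 shares of €180,000: Lorcan, Gustav, and Bertrand each take €180,000; Vikram's €180,000 share passes to Vikram's issue.
Vikram's share (€180,000) is divided into 3 shares of €60,000: Pablo, Vance, and Paloma each take €60,000.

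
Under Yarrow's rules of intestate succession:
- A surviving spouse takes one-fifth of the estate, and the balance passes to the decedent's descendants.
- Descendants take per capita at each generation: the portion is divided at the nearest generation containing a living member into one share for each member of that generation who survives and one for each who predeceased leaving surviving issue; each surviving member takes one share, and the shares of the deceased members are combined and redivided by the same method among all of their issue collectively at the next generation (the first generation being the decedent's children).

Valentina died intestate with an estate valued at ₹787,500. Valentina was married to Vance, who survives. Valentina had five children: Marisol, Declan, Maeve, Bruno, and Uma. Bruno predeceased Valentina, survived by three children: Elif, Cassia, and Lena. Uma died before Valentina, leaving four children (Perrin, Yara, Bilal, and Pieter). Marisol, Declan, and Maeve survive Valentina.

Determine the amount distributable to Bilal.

Bilal receives ₹36,000.

Vance takes one-fifth of ₹787,500 = ₹157,500. The remaining ₹630,000 passes to the descendants.
The descendants' portion (₹630,000) is divided at the children's generation into 5 shares of ₹126,000. Marisol, Declan, and Maeve each take ₹126,000. The 2 shares of the deceased (Bruno and Uma) are combined into a pool of ₹252,000.
That pool (₹252,000) is divided at the grandchildren's generation equally among Elif, Cassia, Lena, Perrin, Yara, Bilal, and Pieter: ₹36,000 each.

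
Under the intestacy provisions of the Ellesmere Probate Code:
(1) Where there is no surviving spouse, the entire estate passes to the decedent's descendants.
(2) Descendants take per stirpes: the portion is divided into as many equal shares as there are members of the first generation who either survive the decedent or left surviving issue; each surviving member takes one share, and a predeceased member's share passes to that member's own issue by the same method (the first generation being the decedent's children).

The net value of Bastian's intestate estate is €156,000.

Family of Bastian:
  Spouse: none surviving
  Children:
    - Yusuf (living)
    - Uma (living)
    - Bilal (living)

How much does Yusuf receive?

The entire €156,000 passes to the descendants.
That amount (€156,000) is divided into 3 shares of €52,000: Yusuf, Uma, and Bilal each take €52,000.

Yusuf receives €52,000.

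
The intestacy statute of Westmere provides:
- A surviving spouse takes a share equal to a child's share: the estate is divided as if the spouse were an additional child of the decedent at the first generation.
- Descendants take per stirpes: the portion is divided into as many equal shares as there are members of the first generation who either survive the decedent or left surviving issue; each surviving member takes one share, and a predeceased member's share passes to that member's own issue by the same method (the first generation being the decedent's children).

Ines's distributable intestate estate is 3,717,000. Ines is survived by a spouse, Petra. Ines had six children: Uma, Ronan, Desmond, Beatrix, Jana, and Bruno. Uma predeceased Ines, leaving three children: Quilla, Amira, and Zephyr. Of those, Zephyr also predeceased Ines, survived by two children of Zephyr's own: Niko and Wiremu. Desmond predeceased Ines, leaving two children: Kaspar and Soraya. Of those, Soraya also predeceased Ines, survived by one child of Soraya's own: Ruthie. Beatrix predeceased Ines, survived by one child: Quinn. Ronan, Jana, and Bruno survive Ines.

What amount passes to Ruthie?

The spouse counts as an additional share at the children's level, so there are 7 primary shares of 531,000. Petra takes one such share (531,000).
The children's combined portion (3,186,000) is divided into 6 shares of 531,000: Ronan, Jana, and Bruno each take 531,000; Uma's 531,000 share passes to Uma's issue; Desmond's 531,000 share passes to Desmond's issue; Beatrix's 531,000 share passes to Beatrix's issue.
Uma's share (531,000) is divided into 3 shares of 177,000: Quilla and Amira each take 177,000; Zephyr's 177,000 share passes to Zephyr's issue.
Zephyr's share (177,000) is divided into 2 shares of 88,500: Niko and Wiremu each take 88,500.
Desmond's share (531,000) is divided into 2 shares of 265,500: Kaspar takes 265,500; Soraya's 265,500 share passes to Soraya's issue.
Soraya's share (265,500) passes entirely to Ruthie.
Beatrix's share (531,000) passes entirely to Quinn.

Ruthie receives 265,500.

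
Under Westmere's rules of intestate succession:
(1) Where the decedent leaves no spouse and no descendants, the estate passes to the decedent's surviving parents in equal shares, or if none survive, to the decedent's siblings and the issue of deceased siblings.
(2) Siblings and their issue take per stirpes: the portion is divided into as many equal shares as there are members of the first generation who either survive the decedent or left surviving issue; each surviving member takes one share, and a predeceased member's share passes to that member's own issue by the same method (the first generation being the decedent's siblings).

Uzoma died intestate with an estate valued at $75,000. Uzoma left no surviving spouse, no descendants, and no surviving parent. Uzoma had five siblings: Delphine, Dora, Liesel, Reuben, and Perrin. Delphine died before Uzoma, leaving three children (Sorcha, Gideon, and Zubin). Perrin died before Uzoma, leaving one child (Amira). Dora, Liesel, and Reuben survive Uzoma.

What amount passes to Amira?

Amira receives $15,000.

The entire $75,000 passes to the siblings and their issue.
That amount ($75,000) is divided into 5 shares of $15,000: Dora, Liesel, and Reuben each take $15,000; Delphine's $15,000 share passes to Delphine's issue; Perrin's $15,000 share passes to Perrin's issue.
Delphine's share ($15,000) is divided into 3 shares of $5,000: Sorcha, Gideon, and Zubin each take $5,000.
Perrin's share ($15,000) passes entirely to Amira.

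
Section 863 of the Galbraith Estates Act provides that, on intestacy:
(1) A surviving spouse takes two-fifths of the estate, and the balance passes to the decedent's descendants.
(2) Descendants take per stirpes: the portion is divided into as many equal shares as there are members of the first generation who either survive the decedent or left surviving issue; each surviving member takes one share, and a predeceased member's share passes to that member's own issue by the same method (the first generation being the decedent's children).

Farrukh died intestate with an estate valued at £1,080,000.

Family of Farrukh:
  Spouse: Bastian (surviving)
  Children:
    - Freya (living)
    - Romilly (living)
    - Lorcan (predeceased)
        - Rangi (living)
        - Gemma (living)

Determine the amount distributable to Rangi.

Bastian takes two-fifths of £1,080,000 = £432,000. The remaining £648,000 passes to the descendants.
The descendants' portion (£648,000) is divided into 3 shares of £216,000: Freya and Romilly each take £216,000; Lorcan's £216,000 share passes to Lorcan's issue.
Lorcan's share (£216,000) is divided into 2 shares of £108,000: Rangi and Gemma each take £108,000.

Rangi receives £108,000.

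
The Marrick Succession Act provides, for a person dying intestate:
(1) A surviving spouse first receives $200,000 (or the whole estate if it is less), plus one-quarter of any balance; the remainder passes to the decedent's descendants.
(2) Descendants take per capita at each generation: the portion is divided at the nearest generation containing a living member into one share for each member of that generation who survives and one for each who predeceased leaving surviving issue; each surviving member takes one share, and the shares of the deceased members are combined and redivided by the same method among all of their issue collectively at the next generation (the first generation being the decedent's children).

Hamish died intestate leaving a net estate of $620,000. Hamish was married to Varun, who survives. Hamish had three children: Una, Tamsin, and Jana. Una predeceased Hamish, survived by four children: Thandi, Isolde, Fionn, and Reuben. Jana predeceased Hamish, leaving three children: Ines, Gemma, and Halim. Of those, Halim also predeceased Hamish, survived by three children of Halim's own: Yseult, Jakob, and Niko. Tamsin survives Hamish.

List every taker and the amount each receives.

Varun first takes $200,000, leaving a balance of $420,000. Varun then takes one-quarter of the balance ($105,000), for a total of $305,000. The remaining $315,000 passes to the descendants.
The descendants' portion ($315,000) is divided at the children's generation into 3 shares of $105,000. Tamsin takes $105,000. The 2 shares of the deceased (Una and Jana) are combined into a pool of $210,000.
That pool ($210,000) is divided at the grandchildren's generation into 7 shares of $30,000. Thandi, Isolde, Fionn, Reuben, Ines, and Gemma each take $30,000. The remaining share for the deceased Halim ($30,000) is carried to the next generation.
That pool ($30,000) is divided at the great-grandchildren's generation equally among Yseult, Jakob, and Niko: $10,000 each.

Varun: $305,000; Thandi: $30,000; Isolde: $30,000; Fionn: $30,000; Reuben: $30,000; Tamsin: $105,000; Ines: $30,000; Gemma: $30,000; Yseult: $10,000; Jakob: $10,000; Niko: $10,000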